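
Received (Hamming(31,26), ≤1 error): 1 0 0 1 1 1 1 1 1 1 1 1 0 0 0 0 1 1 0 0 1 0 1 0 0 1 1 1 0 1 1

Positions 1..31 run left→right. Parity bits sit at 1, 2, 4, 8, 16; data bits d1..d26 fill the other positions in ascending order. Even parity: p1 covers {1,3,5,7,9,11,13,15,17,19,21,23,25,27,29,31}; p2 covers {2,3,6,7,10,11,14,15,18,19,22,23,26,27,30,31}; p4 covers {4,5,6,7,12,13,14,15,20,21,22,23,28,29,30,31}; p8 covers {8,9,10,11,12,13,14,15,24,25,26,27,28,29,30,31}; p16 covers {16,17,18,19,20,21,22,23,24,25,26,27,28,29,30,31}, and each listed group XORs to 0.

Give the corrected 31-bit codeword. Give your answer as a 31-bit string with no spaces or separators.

s1 (pos 1,3,5,7,9,11,13,15,17,19,21,23,25,27,29,31): 1⊕0⊕1⊕1⊕1⊕1⊕0⊕0⊕1⊕0⊕1⊕1⊕0⊕1⊕0⊕1 = 0
s2 (pos 2,3,6,7,10,11,14,15,18,19,22,23,26,27,30,31): 0⊕0⊕1⊕1⊕1⊕1⊕0⊕0⊕1⊕0⊕0⊕1⊕1⊕1⊕1⊕1 = 0
s4 (pos 4,5,6,7,12,13,14,15,20,21,22,23,28,29,30,31): 1⊕1⊕1⊕1⊕1⊕0⊕0⊕0⊕0⊕1⊕0⊕1⊕1⊕0⊕1⊕1 = 0
s8 (pos 8,9,10,11,12,13,14,15,24,25,26,27,28,29,30,31): 1⊕1⊕1⊕1⊕1⊕0⊕0⊕0⊕0⊕0⊕1⊕1⊕1⊕0⊕1⊕1 = 0
s16 (pos 16,17,18,19,20,21,22,23,24,25,26,27,28,29,30,31): 0⊕1⊕1⊕0⊕0⊕1⊕0⊕1⊕0⊕0⊕1⊕1⊕1⊕0⊕1⊕1 = 1
Syndrome s16…s1 = 10000 → error at position 16.
Flip position 16: 1001111111110000110010100111011 → 1001111111110001110010100111011

1001111111110001110010100111011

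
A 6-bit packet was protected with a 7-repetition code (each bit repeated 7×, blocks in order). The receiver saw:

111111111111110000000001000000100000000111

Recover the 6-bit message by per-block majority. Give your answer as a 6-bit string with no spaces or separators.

Block 1 (1111111): 7 ones → 1
Block 2 (1111111): 7 ones → 1
Block 3 (0000000): 0 ones → 0
Block 4 (0010000): 1 one → 0
Block 5 (0010000): 1 one → 0
Block 6 (0000111): 3 ones → 0

110000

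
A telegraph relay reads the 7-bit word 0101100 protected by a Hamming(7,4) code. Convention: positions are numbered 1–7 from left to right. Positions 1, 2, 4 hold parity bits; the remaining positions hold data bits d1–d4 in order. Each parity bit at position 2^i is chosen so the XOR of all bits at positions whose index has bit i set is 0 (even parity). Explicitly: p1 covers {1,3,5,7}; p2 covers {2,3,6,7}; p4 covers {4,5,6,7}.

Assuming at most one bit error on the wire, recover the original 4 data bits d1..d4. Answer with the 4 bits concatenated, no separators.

1100

s1 (pos 1,3,5,7): 0⊕0⊕1⊕0 = 1
s2 (pos 2,3,6,7): 1⊕0⊕0⊕0 = 1
s4 (pos 4,5,6,7): 1⊕1⊕0⊕0 = 0
Syndrome s4…s1 = 011 → error at position 3.
Flip position 3: 0101100 → 0111100
Read data bits from positions 3,5,6,7: 1100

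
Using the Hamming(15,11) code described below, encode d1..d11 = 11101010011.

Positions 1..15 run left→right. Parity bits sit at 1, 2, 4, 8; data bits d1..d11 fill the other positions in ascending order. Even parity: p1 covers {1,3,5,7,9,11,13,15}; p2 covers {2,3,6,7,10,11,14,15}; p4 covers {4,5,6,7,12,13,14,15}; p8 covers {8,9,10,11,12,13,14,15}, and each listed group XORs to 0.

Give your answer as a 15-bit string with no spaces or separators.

111011001010011

Place data at non-parity positions: p1 p2 1 p4 1 1 0 p8 1 0 1 0 0 1 1
p1 (pos 1,3,5,7,9,11,13,15): XOR of data positions = 1⊕1⊕0⊕1⊕1⊕0⊕1 = 1
p2 (pos 2,3,6,7,10,11,14,15): XOR of data positions = 1⊕1⊕0⊕0⊕1⊕1⊕1 = 1
p4 (pos 4,5,6,7,12,13,14,15): XOR of data positions = 1⊕1⊕0⊕0⊕0⊕1⊕1 = 0
p8 (pos 8,9,10,11,12,13,14,15): XOR of data positions = 1⊕0⊕1⊕0⊕0⊕1⊕1 = 0
Codeword: 111011001010011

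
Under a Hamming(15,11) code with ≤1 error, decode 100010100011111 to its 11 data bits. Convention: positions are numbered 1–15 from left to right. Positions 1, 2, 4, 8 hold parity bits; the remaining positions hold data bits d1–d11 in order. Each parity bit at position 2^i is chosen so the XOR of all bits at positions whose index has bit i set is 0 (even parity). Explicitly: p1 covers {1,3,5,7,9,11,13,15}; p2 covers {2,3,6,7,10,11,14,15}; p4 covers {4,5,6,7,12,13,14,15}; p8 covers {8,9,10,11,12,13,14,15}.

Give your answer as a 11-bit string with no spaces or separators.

01010011111

s1 (pos 1,3,5,7,9,11,13,15): 1⊕0⊕1⊕1⊕0⊕1⊕1⊕1 = 0
s2 (pos 2,3,6,7,10,11,14,15): 0⊕0⊕0⊕1⊕0⊕1⊕1⊕1 = 0
s4 (pos 4,5,6,7,12,13,14,15): 0⊕1⊕0⊕1⊕1⊕1⊕1⊕1 = 0
s8 (pos 8,9,10,11,12,13,14,15): 0⊕0⊕0⊕1⊕1⊕1⊕1⊕1 = 1
Syndrome s8…s1 = 1000 → error at position 8.
Flip position 8: 100010100011111 → 100010110011111
Read data bits from positions 3,5,6,7,9,10,11,12,13,14,15: 01010011111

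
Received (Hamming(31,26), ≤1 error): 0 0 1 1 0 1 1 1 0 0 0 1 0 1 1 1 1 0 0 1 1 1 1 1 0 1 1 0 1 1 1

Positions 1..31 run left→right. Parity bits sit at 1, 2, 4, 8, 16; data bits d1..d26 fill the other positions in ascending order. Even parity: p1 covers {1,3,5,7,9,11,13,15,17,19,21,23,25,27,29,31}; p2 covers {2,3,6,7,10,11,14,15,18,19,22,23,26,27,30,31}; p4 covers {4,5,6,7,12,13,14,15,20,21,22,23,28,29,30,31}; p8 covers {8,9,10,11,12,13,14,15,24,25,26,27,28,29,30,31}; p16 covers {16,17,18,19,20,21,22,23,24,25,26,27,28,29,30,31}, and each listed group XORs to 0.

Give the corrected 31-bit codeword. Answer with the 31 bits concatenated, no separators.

0011010100010111100111110110111

s1 (pos 1,3,5,7,9,11,13,15,17,19,21,23,25,27,29,31): 0⊕1⊕0⊕1⊕0⊕0⊕0⊕1⊕1⊕0⊕1⊕1⊕0⊕1⊕1⊕1 = 1
s2 (pos 2,3,6,7,10,11,14,15,18,19,22,23,26,27,30,31): 0⊕1⊕1⊕1⊕0⊕0⊕1⊕1⊕0⊕0⊕1⊕1⊕1⊕1⊕1⊕1 = 1
s4 (pos 4,5,6,7,12,13,14,15,20,21,22,23,28,29,30,31): 1⊕0⊕1⊕1⊕1⊕0⊕1⊕1⊕1⊕1⊕1⊕1⊕0⊕1⊕1⊕1 = 1
s8 (pos 8,9,10,11,12,13,14,15,24,25,26,27,28,29,30,31): 1⊕0⊕0⊕0⊕1⊕0⊕1⊕1⊕1⊕0⊕1⊕1⊕0⊕1⊕1⊕1 = 0
s16 (pos 16,17,18,19,20,21,22,23,24,25,26,27,28,29,30,31): 1⊕1⊕0⊕0⊕1⊕1⊕1⊕1⊕1⊕0⊕1⊕1⊕0⊕1⊕1⊕1 = 0
Syndrome s16…s1 = 00111 → error at position 7.
Flip position 7: 0011011100010111100111110110111 → 0011010100010111100111110110111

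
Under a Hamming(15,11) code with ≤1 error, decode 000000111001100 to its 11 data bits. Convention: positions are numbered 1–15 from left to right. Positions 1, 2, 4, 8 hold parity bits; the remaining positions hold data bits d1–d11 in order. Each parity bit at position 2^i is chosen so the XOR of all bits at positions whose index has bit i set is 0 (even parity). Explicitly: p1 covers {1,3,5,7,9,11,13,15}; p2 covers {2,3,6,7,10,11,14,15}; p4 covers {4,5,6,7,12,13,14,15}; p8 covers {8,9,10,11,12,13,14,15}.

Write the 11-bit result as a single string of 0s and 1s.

s1 (pos 1,3,5,7,9,11,13,15): 0⊕0⊕0⊕1⊕1⊕0⊕1⊕0 = 1
s2 (pos 2,3,6,7,10,11,14,15): 0⊕0⊕0⊕1⊕0⊕0⊕0⊕0 = 1
s4 (pos 4,5,6,7,12,13,14,15): 0⊕0⊕0⊕1⊕1⊕1⊕0⊕0 = 1
s8 (pos 8,9,10,11,12,13,14,15): 1⊕1⊕0⊕0⊕1⊕1⊕0⊕0 = 0
Syndrome s8…s1 = 0111 → error at position 7.
Flip position 7: 000000111001100 → 000000011001100
Read data bits from positions 3,5,6,7,9,10,11,12,13,14,15: 00001001100

00001001100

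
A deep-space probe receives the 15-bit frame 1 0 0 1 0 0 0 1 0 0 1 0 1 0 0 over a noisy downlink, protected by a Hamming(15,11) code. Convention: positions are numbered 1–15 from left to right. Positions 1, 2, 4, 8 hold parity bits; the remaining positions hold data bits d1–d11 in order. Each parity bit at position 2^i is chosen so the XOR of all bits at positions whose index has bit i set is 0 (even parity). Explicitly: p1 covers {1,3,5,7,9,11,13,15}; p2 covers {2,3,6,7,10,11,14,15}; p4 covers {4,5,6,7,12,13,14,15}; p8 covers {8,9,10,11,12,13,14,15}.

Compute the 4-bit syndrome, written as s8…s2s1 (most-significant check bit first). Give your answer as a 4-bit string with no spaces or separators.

s1 (pos 1,3,5,7,9,11,13,15): 1⊕0⊕0⊕0⊕0⊕1⊕1⊕0 = 1
s2 (pos 2,3,6,7,10,11,14,15): 0⊕0⊕0⊕0⊕0⊕1⊕0⊕0 = 1
s4 (pos 4,5,6,7,12,13,14,15): 1⊕0⊕0⊕0⊕0⊕1⊕0⊕0 = 0
s8 (pos 8,9,10,11,12,13,14,15): 1⊕0⊕0⊕1⊕0⊕1⊕0⊕0 = 1
Syndrome s8…s1 = 1011 → error at position 11.

1011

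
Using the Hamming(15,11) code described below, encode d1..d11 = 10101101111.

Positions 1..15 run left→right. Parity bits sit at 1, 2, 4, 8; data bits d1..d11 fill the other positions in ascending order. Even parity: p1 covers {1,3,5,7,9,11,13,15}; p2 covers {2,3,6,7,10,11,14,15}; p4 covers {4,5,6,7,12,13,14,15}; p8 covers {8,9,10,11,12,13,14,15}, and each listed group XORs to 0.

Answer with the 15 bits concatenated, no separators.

011101001101111

Place data at non-parity positions: p1 p2 1 p4 0 1 0 p8 1 1 0 1 1 1 1
p1 (pos 1,3,5,7,9,11,13,15): XOR of data positions = 1⊕0⊕0⊕1⊕0⊕1⊕1 = 0
p2 (pos 2,3,6,7,10,11,14,15): XOR of data positions = 1⊕1⊕0⊕1⊕0⊕1⊕1 = 1
p4 (pos 4,5,6,7,12,13,14,15): XOR of data positions = 0⊕1⊕0⊕1⊕1⊕1⊕1 = 1
p8 (pos 8,9,10,11,12,13,14,15): XOR of data positions = 1⊕1⊕0⊕1⊕1⊕1⊕1 = 0
Codeword: 011101001101111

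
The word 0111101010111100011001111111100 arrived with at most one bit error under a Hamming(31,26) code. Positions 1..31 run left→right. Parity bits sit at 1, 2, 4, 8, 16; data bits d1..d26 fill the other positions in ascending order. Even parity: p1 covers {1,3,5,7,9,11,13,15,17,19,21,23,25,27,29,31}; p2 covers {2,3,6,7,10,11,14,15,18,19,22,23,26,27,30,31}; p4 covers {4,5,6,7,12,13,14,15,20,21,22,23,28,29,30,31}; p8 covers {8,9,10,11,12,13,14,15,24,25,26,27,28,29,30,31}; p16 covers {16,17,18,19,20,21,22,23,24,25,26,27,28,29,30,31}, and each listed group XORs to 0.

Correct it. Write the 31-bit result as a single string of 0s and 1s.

0111101010011100011001111111100

s1 (pos 1,3,5,7,9,11,13,15,17,19,21,23,25,27,29,31): 0⊕1⊕1⊕1⊕1⊕1⊕1⊕0⊕0⊕1⊕0⊕1⊕1⊕1⊕1⊕0 = 1
s2 (pos 2,3,6,7,10,11,14,15,18,19,22,23,26,27,30,31): 1⊕1⊕0⊕1⊕0⊕1⊕1⊕0⊕1⊕1⊕1⊕1⊕1⊕1⊕0⊕0 = 1
s4 (pos 4,5,6,7,12,13,14,15,20,21,22,23,28,29,30,31): 1⊕1⊕0⊕1⊕1⊕1⊕1⊕0⊕0⊕0⊕1⊕1⊕1⊕1⊕0⊕0 = 0
s8 (pos 8,9,10,11,12,13,14,15,24,25,26,27,28,29,30,31): 0⊕1⊕0⊕1⊕1⊕1⊕1⊕0⊕1⊕1⊕1⊕1⊕1⊕1⊕0⊕0 = 1
s16 (pos 16,17,18,19,20,21,22,23,24,25,26,27,28,29,30,31): 0⊕0⊕1⊕1⊕0⊕0⊕1⊕1⊕1⊕1⊕1⊕1⊕1⊕1⊕0⊕0 = 0
Syndrome s16…s1 = 01011 → error at position 11.
Flip position 11: 0111101010111100011001111111100 → 0111101010011100011001111111100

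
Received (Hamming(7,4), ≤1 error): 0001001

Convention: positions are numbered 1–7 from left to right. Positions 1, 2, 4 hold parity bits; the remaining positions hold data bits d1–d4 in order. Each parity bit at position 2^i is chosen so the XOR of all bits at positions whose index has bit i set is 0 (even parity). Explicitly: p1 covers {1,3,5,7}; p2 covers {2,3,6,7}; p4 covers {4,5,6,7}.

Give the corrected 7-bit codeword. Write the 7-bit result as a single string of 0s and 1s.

0011001

s1 (pos 1,3,5,7): 0⊕0⊕0⊕1 = 1
s2 (pos 2,3,6,7): 0⊕0⊕0⊕1 = 1
s4 (pos 4,5,6,7): 1⊕0⊕0⊕1 = 0
Syndrome s4…s1 = 011 → error at position 3.
Flip position 3: 0001001 → 0011001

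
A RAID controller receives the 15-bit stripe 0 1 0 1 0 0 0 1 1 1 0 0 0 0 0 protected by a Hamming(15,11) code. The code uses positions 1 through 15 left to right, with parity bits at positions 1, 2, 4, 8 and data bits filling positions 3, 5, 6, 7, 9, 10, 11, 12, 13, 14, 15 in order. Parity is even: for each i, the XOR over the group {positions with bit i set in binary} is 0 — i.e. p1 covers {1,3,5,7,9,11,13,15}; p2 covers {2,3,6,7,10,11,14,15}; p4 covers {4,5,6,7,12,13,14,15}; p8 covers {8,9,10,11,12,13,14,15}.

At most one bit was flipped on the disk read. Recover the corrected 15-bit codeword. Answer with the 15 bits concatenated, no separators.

010100011100100

s1 (pos 1,3,5,7,9,11,13,15): 0⊕0⊕0⊕0⊕1⊕0⊕0⊕0 = 1
s2 (pos 2,3,6,7,10,11,14,15): 1⊕0⊕0⊕0⊕1⊕0⊕0⊕0 = 0
s4 (pos 4,5,6,7,12,13,14,15): 1⊕0⊕0⊕0⊕0⊕0⊕0⊕0 = 1
s8 (pos 8,9,10,11,12,13,14,15): 1⊕1⊕1⊕0⊕0⊕0⊕0⊕0 = 1
Syndrome s8…s1 = 1101 → error at position 13.
Flip position 13: 010100011100000 → 010100011100100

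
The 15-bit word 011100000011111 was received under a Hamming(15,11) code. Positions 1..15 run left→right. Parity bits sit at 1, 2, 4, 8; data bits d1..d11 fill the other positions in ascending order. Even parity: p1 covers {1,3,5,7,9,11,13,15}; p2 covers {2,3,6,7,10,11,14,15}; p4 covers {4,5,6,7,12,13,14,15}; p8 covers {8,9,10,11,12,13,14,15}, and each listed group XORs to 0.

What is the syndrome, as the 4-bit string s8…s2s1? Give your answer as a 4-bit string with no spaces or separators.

1110

s1 (pos 1,3,5,7,9,11,13,15): 0⊕1⊕0⊕0⊕0⊕1⊕1⊕1 = 0
s2 (pos 2,3,6,7,10,11,14,15): 1⊕1⊕0⊕0⊕0⊕1⊕1⊕1 = 1
s4 (pos 4,5,6,7,12,13,14,15): 1⊕0⊕0⊕0⊕1⊕1⊕1⊕1 = 1
s8 (pos 8,9,10,11,12,13,14,15): 0⊕0⊕0⊕1⊕1⊕1⊕1⊕1 = 1
Syndrome s8…s1 = 1110 → error at position 14.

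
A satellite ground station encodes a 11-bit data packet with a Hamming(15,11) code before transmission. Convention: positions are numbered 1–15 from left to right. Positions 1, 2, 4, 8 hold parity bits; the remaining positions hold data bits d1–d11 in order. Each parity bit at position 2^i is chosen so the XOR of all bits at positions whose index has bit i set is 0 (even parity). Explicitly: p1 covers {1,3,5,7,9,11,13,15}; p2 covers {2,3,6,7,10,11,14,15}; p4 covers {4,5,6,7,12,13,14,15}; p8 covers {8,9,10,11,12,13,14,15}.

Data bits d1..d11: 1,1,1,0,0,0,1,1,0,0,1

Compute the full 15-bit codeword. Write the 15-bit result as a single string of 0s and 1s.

001011010011001

Place data at non-parity positions: p1 p2 1 p4 1 1 0 p8 0 0 1 1 0 0 1
p1 (pos 1,3,5,7,9,11,13,15): XOR of data positions = 1⊕1⊕0⊕0⊕1⊕0⊕1 = 0
p2 (pos 2,3,6,7,10,11,14,15): XOR of data positions = 1⊕1⊕0⊕0⊕1⊕0⊕1 = 0
p4 (pos 4,5,6,7,12,13,14,15): XOR of data positions = 1⊕1⊕0⊕1⊕0⊕0⊕1 = 0
p8 (pos 8,9,10,11,12,13,14,15): XOR of data positions = 0⊕0⊕1⊕1⊕0⊕0⊕1 = 1
Codeword: 001011010011001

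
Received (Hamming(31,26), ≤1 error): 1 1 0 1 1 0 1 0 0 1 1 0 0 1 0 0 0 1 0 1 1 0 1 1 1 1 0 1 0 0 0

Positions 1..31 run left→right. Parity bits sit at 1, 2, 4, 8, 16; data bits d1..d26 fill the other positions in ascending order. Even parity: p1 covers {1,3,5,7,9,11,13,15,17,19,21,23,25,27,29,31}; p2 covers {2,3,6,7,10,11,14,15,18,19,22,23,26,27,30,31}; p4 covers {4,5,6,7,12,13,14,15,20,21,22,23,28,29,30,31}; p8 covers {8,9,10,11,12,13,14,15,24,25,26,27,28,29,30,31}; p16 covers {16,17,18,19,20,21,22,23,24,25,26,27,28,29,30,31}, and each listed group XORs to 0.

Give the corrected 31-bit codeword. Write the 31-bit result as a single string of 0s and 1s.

s1 (pos 1,3,5,7,9,11,13,15,17,19,21,23,25,27,29,31): 1⊕0⊕1⊕1⊕0⊕1⊕0⊕0⊕0⊕0⊕1⊕1⊕1⊕0⊕0⊕0 = 1
s2 (pos 2,3,6,7,10,11,14,15,18,19,22,23,26,27,30,31): 1⊕0⊕0⊕1⊕1⊕1⊕1⊕0⊕1⊕0⊕0⊕1⊕1⊕0⊕0⊕0 = 0
s4 (pos 4,5,6,7,12,13,14,15,20,21,22,23,28,29,30,31): 1⊕1⊕0⊕1⊕0⊕0⊕1⊕0⊕1⊕1⊕0⊕1⊕1⊕0⊕0⊕0 = 0
s8 (pos 8,9,10,11,12,13,14,15,24,25,26,27,28,29,30,31): 0⊕0⊕1⊕1⊕0⊕0⊕1⊕0⊕1⊕1⊕1⊕0⊕1⊕0⊕0⊕0 = 1
s16 (pos 16,17,18,19,20,21,22,23,24,25,26,27,28,29,30,31): 0⊕0⊕1⊕0⊕1⊕1⊕0⊕1⊕1⊕1⊕1⊕0⊕1⊕0⊕0⊕0 = 0
Syndrome s16…s1 = 01001 → error at position 9.
Flip position 9: 1101101001100100010110111101000 → 1101101011100100010110111101000

1101101011100100010110111101000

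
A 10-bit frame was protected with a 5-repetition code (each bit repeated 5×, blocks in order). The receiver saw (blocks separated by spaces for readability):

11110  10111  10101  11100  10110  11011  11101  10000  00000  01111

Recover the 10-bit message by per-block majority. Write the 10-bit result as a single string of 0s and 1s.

Block 1 (11110): 4 ones → 1
Block 2 (10111): 4 ones → 1
Block 3 (10101): 3 ones → 1
Block 4 (11100): 3 ones → 1
Block 5 (10110): 3 ones → 1
Block 6 (11011): 4 ones → 1
Block 7 (11101): 4 ones → 1
Block 8 (10000): 1 one → 0
Block 9 (00000): 0 ones → 0
Block 10 (01111): 4 ones → 1

1111111001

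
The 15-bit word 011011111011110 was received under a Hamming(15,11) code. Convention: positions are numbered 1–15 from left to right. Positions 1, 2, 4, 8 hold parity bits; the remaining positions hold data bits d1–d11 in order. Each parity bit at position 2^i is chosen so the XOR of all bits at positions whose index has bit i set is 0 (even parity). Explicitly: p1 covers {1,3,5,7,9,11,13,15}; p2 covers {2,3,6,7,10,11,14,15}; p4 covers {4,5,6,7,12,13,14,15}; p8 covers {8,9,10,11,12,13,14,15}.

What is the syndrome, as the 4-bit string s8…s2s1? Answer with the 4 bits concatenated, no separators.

s1 (pos 1,3,5,7,9,11,13,15): 0⊕1⊕1⊕1⊕1⊕1⊕1⊕0 = 0
s2 (pos 2,3,6,7,10,11,14,15): 1⊕1⊕1⊕1⊕0⊕1⊕1⊕0 = 0
s4 (pos 4,5,6,7,12,13,14,15): 0⊕1⊕1⊕1⊕1⊕1⊕1⊕0 = 0
s8 (pos 8,9,10,11,12,13,14,15): 1⊕1⊕0⊕1⊕1⊕1⊕1⊕0 = 0
Syndrome s8…s1 = 0000 → no error.

0000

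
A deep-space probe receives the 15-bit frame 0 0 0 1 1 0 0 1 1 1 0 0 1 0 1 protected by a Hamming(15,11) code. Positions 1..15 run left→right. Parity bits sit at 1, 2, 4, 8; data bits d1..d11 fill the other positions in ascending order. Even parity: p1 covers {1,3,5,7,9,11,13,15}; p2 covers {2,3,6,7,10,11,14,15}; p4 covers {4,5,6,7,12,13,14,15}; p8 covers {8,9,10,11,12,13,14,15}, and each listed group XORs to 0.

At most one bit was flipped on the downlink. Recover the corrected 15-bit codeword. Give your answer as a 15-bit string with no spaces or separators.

000110001100101

s1 (pos 1,3,5,7,9,11,13,15): 0⊕0⊕1⊕0⊕1⊕0⊕1⊕1 = 0
s2 (pos 2,3,6,7,10,11,14,15): 0⊕0⊕0⊕0⊕1⊕0⊕0⊕1 = 0
s4 (pos 4,5,6,7,12,13,14,15): 1⊕1⊕0⊕0⊕0⊕1⊕0⊕1 = 0
s8 (pos 8,9,10,11,12,13,14,15): 1⊕1⊕1⊕0⊕0⊕1⊕0⊕1 = 1
Syndrome s8…s1 = 1000 → error at position 8.
Flip position 8: 000110011100101 → 000110001100101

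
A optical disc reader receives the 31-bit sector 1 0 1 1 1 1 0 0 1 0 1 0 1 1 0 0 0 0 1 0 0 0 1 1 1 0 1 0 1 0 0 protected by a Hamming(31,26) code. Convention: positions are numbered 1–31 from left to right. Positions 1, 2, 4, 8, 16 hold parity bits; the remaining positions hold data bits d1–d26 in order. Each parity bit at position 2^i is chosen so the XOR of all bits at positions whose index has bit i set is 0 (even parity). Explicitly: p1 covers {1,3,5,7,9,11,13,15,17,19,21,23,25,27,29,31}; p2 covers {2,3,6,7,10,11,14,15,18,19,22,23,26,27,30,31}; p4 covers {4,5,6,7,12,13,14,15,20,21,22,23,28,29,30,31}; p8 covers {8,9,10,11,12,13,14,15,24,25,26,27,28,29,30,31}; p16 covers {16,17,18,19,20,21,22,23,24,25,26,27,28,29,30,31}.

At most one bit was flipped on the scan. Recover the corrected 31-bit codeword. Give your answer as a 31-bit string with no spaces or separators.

1011111010101100001000111010100

s1 (pos 1,3,5,7,9,11,13,15,17,19,21,23,25,27,29,31): 1⊕1⊕1⊕0⊕1⊕1⊕1⊕0⊕0⊕1⊕0⊕1⊕1⊕1⊕1⊕0 = 1
s2 (pos 2,3,6,7,10,11,14,15,18,19,22,23,26,27,30,31): 0⊕1⊕1⊕0⊕0⊕1⊕1⊕0⊕0⊕1⊕0⊕1⊕0⊕1⊕0⊕0 = 1
s4 (pos 4,5,6,7,12,13,14,15,20,21,22,23,28,29,30,31): 1⊕1⊕1⊕0⊕0⊕1⊕1⊕0⊕0⊕0⊕0⊕1⊕0⊕1⊕0⊕0 = 1
s8 (pos 8,9,10,11,12,13,14,15,24,25,26,27,28,29,30,31): 0⊕1⊕0⊕1⊕0⊕1⊕1⊕0⊕1⊕1⊕0⊕1⊕0⊕1⊕0⊕0 = 0
s16 (pos 16,17,18,19,20,21,22,23,24,25,26,27,28,29,30,31): 0⊕0⊕0⊕1⊕0⊕0⊕0⊕1⊕1⊕1⊕0⊕1⊕0⊕1⊕0⊕0 = 0
Syndrome s16…s1 = 00111 → error at position 7.
Flip position 7: 1011110010101100001000111010100 → 1011111010101100001000111010100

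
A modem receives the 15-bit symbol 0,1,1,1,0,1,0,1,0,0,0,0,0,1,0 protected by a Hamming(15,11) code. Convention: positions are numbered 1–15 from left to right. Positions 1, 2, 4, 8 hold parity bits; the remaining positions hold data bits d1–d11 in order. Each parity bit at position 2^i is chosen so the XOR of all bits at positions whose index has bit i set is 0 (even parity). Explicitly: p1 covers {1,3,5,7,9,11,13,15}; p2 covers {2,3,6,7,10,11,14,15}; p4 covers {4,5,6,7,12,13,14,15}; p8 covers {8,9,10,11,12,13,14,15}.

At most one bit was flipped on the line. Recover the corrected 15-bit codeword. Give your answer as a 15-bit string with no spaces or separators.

011111010000010

s1 (pos 1,3,5,7,9,11,13,15): 0⊕1⊕0⊕0⊕0⊕0⊕0⊕0 = 1
s2 (pos 2,3,6,7,10,11,14,15): 1⊕1⊕1⊕0⊕0⊕0⊕1⊕0 = 0
s4 (pos 4,5,6,7,12,13,14,15): 1⊕0⊕1⊕0⊕0⊕0⊕1⊕0 = 1
s8 (pos 8,9,10,11,12,13,14,15): 1⊕0⊕0⊕0⊕0⊕0⊕1⊕0 = 0
Syndrome s8…s1 = 0101 → error at position 5.
Flip position 5: 011101010000010 → 011111010000010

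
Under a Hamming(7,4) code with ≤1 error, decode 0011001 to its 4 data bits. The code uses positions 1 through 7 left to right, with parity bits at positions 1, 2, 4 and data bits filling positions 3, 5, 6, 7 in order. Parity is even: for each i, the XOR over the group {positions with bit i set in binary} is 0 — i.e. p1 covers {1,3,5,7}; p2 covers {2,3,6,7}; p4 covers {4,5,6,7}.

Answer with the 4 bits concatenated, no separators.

s1 (pos 1,3,5,7): 0⊕1⊕0⊕1 = 0
s2 (pos 2,3,6,7): 0⊕1⊕0⊕1 = 0
s4 (pos 4,5,6,7): 1⊕0⊕0⊕1 = 0
Syndrome s4…s1 = 000 → no error.
Read data bits from positions 3,5,6,7: 1001

1001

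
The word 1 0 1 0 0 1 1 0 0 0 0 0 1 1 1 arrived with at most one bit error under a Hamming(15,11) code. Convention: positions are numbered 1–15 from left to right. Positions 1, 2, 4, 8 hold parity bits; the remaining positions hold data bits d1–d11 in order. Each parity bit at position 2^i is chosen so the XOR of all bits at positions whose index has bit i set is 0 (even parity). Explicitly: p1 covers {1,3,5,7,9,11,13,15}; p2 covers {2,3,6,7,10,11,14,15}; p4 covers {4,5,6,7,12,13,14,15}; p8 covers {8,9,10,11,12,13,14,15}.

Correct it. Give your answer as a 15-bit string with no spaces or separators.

s1 (pos 1,3,5,7,9,11,13,15): 1⊕1⊕0⊕1⊕0⊕0⊕1⊕1 = 1
s2 (pos 2,3,6,7,10,11,14,15): 0⊕1⊕1⊕1⊕0⊕0⊕1⊕1 = 1
s4 (pos 4,5,6,7,12,13,14,15): 0⊕0⊕1⊕1⊕0⊕1⊕1⊕1 = 1
s8 (pos 8,9,10,11,12,13,14,15): 0⊕0⊕0⊕0⊕0⊕1⊕1⊕1 = 1
Syndrome s8…s1 = 1111 → error at position 15.
Flip position 15: 101001100000111 → 101001100000110

101001100000110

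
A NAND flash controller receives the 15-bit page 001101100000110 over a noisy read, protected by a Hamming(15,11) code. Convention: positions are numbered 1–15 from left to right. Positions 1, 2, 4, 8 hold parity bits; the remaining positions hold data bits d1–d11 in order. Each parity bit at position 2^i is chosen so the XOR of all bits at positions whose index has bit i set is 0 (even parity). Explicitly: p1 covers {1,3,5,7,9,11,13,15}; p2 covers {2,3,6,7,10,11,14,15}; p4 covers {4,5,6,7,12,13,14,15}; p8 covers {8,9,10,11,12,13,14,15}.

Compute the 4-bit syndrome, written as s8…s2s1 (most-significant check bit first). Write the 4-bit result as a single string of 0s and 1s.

0101

s1 (pos 1,3,5,7,9,11,13,15): 0⊕1⊕0⊕1⊕0⊕0⊕1⊕0 = 1
s2 (pos 2,3,6,7,10,11,14,15): 0⊕1⊕1⊕1⊕0⊕0⊕1⊕0 = 0
s4 (pos 4,5,6,7,12,13,14,15): 1⊕0⊕1⊕1⊕0⊕1⊕1⊕0 = 1
s8 (pos 8,9,10,11,12,13,14,15): 0⊕0⊕0⊕0⊕0⊕1⊕1⊕0 = 0
Syndrome s8…s1 = 0101 → error at position 5.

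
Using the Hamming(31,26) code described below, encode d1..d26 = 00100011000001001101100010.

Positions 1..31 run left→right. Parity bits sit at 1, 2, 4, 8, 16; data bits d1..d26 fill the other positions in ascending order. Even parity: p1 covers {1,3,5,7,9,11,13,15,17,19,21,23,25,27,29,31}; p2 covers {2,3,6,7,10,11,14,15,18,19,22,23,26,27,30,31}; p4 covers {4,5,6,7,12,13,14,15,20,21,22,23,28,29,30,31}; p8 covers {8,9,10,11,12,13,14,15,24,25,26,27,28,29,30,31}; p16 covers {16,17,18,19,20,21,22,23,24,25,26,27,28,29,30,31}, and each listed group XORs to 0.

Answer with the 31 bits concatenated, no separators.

0101010100110000001001101100010

Place data at non-parity positions: p1 p2 0 p4 0 1 0 p8 0 0 1 1 0 0 0 p16 0 0 1 0 0 1 1 0 1 1 0 0 0 1 0
p1 (pos 1,3,5,7,9,11,13,15,17,19,21,23,25,27,29,31): XOR of data positions = 0⊕0⊕0⊕0⊕1⊕0⊕0⊕0⊕1⊕0⊕1⊕1⊕0⊕0⊕0 = 0
p2 (pos 2,3,6,7,10,11,14,15,18,19,22,23,26,27,30,31): XOR of data positions = 0⊕1⊕0⊕0⊕1⊕0⊕0⊕0⊕1⊕1⊕1⊕1⊕0⊕1⊕0 = 1
p4 (pos 4,5,6,7,12,13,14,15,20,21,22,23,28,29,30,31): XOR of data positions = 0⊕1⊕0⊕1⊕0⊕0⊕0⊕0⊕0⊕1⊕1⊕0⊕0⊕1⊕0 = 1
p8 (pos 8,9,10,11,12,13,14,15,24,25,26,27,28,29,30,31): XOR of data positions = 0⊕0⊕1⊕1⊕0⊕0⊕0⊕0⊕1⊕1⊕0⊕0⊕0⊕1⊕0 = 1
p16 (pos 16,17,18,19,20,21,22,23,24,25,26,27,28,29,30,31): XOR of data positions = 0⊕0⊕1⊕0⊕0⊕1⊕1⊕0⊕1⊕1⊕0⊕0⊕0⊕1⊕0 = 0
Codeword: 0101010100110000001001101100010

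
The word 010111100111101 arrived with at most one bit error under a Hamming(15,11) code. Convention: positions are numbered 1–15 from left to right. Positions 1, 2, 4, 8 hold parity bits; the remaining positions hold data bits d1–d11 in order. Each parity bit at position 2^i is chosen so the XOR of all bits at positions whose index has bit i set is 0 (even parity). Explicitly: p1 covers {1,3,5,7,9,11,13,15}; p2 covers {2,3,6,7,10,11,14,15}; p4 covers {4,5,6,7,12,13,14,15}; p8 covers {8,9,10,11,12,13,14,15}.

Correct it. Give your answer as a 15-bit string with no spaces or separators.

s1 (pos 1,3,5,7,9,11,13,15): 0⊕0⊕1⊕1⊕0⊕1⊕1⊕1 = 1
s2 (pos 2,3,6,7,10,11,14,15): 1⊕0⊕1⊕1⊕1⊕1⊕0⊕1 = 0
s4 (pos 4,5,6,7,12,13,14,15): 1⊕1⊕1⊕1⊕1⊕1⊕0⊕1 = 1
s8 (pos 8,9,10,11,12,13,14,15): 0⊕0⊕1⊕1⊕1⊕1⊕0⊕1 = 1
Syndrome s8…s1 = 1101 → error at position 13.
Flip position 13: 010111100111101 → 010111100111001

010111100111001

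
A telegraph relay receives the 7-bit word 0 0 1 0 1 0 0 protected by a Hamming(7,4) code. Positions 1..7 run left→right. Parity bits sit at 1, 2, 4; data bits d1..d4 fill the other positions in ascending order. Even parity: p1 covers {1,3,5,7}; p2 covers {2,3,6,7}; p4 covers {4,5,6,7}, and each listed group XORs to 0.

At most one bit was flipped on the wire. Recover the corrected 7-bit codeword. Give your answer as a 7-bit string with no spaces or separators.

0010110

s1 (pos 1,3,5,7): 0⊕1⊕1⊕0 = 0
s2 (pos 2,3,6,7): 0⊕1⊕0⊕0 = 1
s4 (pos 4,5,6,7): 0⊕1⊕0⊕0 = 1
Syndrome s4…s1 = 110 → error at position 6.
Flip position 6: 0010100 → 0010110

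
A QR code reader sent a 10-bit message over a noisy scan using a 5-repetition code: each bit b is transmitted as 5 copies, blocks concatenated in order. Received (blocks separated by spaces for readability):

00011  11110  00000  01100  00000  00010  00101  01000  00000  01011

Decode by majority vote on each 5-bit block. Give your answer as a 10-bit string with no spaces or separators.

Block 1 (00011): 2 ones → 0
Block 2 (11110): 4 ones → 1
Block 3 (00000): 0 ones → 0
Block 4 (01100): 2 ones → 0
Block 5 (00000): 0 ones → 0
Block 6 (00010): 1 one → 0
Block 7 (00101): 2 ones → 0
Block 8 (01000): 1 one → 0
Block 9 (00000): 0 ones → 0
Block 10 (01011): 3 ones → 1

0100000001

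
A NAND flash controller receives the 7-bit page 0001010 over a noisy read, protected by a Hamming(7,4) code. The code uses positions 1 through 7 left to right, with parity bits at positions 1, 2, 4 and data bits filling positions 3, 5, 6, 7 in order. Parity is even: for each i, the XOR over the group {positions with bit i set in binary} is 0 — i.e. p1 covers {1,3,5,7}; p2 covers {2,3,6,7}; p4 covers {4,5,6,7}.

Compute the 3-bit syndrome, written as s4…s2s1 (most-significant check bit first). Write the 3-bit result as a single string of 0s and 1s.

s1 (pos 1,3,5,7): 0⊕0⊕0⊕0 = 0
s2 (pos 2,3,6,7): 0⊕0⊕1⊕0 = 1
s4 (pos 4,5,6,7): 1⊕0⊕1⊕0 = 0
Syndrome s4…s1 = 010 → error at position 2.

010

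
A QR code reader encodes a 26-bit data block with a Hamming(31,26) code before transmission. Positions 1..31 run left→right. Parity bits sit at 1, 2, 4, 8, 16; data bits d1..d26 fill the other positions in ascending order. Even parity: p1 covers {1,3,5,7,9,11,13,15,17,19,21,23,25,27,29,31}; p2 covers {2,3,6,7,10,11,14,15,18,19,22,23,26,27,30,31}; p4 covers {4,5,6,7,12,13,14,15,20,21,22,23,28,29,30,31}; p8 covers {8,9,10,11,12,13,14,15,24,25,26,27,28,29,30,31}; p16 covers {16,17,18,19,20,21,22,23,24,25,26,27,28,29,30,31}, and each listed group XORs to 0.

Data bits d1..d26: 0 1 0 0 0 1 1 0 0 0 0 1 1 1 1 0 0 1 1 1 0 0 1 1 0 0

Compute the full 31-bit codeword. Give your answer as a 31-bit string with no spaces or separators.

1101100001100001111100111001100

Place data at non-parity positions: p1 p2 0 p4 1 0 0 p8 0 1 1 0 0 0 0 p16 1 1 1 1 0 0 1 1 1 0 0 1 1 0 0
p1 (pos 1,3,5,7,9,11,13,15,17,19,21,23,25,27,29,31): XOR of data positions = 0⊕1⊕0⊕0⊕1⊕0⊕0⊕1⊕1⊕0⊕1⊕1⊕0⊕1⊕0 = 1
p2 (pos 2,3,6,7,10,11,14,15,18,19,22,23,26,27,30,31): XOR of data positions = 0⊕0⊕0⊕1⊕1⊕0⊕0⊕1⊕1⊕0⊕1⊕0⊕0⊕0⊕0 = 1
p4 (pos 4,5,6,7,12,13,14,15,20,21,22,23,28,29,30,31): XOR of data positions = 1⊕0⊕0⊕0⊕0⊕0⊕0⊕1⊕0⊕0⊕1⊕1⊕1⊕0⊕0 = 1
p8 (pos 8,9,10,11,12,13,14,15,24,25,26,27,28,29,30,31): XOR of data positions = 0⊕1⊕1⊕0⊕0⊕0⊕0⊕1⊕1⊕0⊕0⊕1⊕1⊕0⊕0 = 0
p16 (pos 16,17,18,19,20,21,22,23,24,25,26,27,28,29,30,31): XOR of data positions = 1⊕1⊕1⊕1⊕0⊕0⊕1⊕1⊕1⊕0⊕0⊕1⊕1⊕0⊕0 = 1
Codeword: 1101100001100001111100111001100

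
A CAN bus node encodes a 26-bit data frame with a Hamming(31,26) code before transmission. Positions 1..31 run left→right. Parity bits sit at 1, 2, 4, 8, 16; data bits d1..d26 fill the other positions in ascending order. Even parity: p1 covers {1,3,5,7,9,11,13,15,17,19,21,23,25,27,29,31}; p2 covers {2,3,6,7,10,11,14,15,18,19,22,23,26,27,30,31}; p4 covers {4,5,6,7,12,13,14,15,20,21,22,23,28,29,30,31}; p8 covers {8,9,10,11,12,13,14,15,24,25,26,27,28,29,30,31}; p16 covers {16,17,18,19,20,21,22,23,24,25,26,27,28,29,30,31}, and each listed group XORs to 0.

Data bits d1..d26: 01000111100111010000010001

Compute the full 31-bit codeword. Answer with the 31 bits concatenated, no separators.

0001100001111000111010000010001

Place data at non-parity positions: p1 p2 0 p4 1 0 0 p8 0 1 1 1 1 0 0 p16 1 1 1 0 1 0 0 0 0 0 1 0 0 0 1
p1 (pos 1,3,5,7,9,11,13,15,17,19,21,23,25,27,29,31): XOR of data positions = 0⊕1⊕0⊕0⊕1⊕1⊕0⊕1⊕1⊕1⊕0⊕0⊕1⊕0⊕1 = 0
p2 (pos 2,3,6,7,10,11,14,15,18,19,22,23,26,27,30,31): XOR of data positions = 0⊕0⊕0⊕1⊕1⊕0⊕0⊕1⊕1⊕0⊕0⊕0⊕1⊕0⊕1 = 0
p4 (pos 4,5,6,7,12,13,14,15,20,21,22,23,28,29,30,31): XOR of data positions = 1⊕0⊕0⊕1⊕1⊕0⊕0⊕0⊕1⊕0⊕0⊕0⊕0⊕0⊕1 = 1
p8 (pos 8,9,10,11,12,13,14,15,24,25,26,27,28,29,30,31): XOR of data positions = 0⊕1⊕1⊕1⊕1⊕0⊕0⊕0⊕0⊕0⊕1⊕0⊕0⊕0⊕1 = 0
p16 (pos 16,17,18,19,20,21,22,23,24,25,26,27,28,29,30,31): XOR of data positions = 1⊕1⊕1⊕0⊕1⊕0⊕0⊕0⊕0⊕0⊕1⊕0⊕0⊕0⊕1 = 0
Codeword: 0001100001111000111010000010001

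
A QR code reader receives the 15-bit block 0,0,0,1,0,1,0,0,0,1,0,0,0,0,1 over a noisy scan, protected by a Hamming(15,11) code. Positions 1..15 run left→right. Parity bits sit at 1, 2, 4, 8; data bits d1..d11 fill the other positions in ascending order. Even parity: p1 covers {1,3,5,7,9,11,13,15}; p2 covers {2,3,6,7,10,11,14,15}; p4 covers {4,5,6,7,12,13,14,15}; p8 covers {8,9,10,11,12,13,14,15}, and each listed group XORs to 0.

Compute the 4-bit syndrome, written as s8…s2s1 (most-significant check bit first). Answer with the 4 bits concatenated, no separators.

s1 (pos 1,3,5,7,9,11,13,15): 0⊕0⊕0⊕0⊕0⊕0⊕0⊕1 = 1
s2 (pos 2,3,6,7,10,11,14,15): 0⊕0⊕1⊕0⊕1⊕0⊕0⊕1 = 1
s4 (pos 4,5,6,7,12,13,14,15): 1⊕0⊕1⊕0⊕0⊕0⊕0⊕1 = 1
s8 (pos 8,9,10,11,12,13,14,15): 0⊕0⊕1⊕0⊕0⊕0⊕0⊕1 = 0
Syndrome s8…s1 = 0111 → error at position 7.

0111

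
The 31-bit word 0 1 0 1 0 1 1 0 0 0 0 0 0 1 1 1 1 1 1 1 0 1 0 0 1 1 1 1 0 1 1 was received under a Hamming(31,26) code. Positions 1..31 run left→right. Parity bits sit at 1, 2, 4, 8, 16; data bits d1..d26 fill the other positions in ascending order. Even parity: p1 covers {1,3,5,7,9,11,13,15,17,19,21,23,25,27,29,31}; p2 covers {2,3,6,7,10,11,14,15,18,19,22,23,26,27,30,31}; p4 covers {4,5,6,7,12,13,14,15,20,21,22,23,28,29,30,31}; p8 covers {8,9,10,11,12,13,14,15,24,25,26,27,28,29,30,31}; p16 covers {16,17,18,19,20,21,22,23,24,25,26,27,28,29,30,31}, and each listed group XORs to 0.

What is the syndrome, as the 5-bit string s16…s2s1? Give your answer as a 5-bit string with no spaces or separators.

00001

s1 (pos 1,3,5,7,9,11,13,15,17,19,21,23,25,27,29,31): 0⊕0⊕0⊕1⊕0⊕0⊕0⊕1⊕1⊕1⊕0⊕0⊕1⊕1⊕0⊕1 = 1
s2 (pos 2,3,6,7,10,11,14,15,18,19,22,23,26,27,30,31): 1⊕0⊕1⊕1⊕0⊕0⊕1⊕1⊕1⊕1⊕1⊕0⊕1⊕1⊕1⊕1 = 0
s4 (pos 4,5,6,7,12,13,14,15,20,21,22,23,28,29,30,31): 1⊕0⊕1⊕1⊕0⊕0⊕1⊕1⊕1⊕0⊕1⊕0⊕1⊕0⊕1⊕1 = 0
s8 (pos 8,9,10,11,12,13,14,15,24,25,26,27,28,29,30,31): 0⊕0⊕0⊕0⊕0⊕0⊕1⊕1⊕0⊕1⊕1⊕1⊕1⊕0⊕1⊕1 = 0
s16 (pos 16,17,18,19,20,21,22,23,24,25,26,27,28,29,30,31): 1⊕1⊕1⊕1⊕1⊕0⊕1⊕0⊕0⊕1⊕1⊕1⊕1⊕0⊕1⊕1 = 0
Syndrome s16…s1 = 00001 → error at position 1.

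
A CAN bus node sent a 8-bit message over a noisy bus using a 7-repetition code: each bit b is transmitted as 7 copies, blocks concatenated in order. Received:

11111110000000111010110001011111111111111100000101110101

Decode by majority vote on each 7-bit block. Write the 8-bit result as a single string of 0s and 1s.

Block 1 (1111111): 7 ones → 1
Block 2 (0000000): 0 ones → 0
Block 3 (1110101): 5 ones → 1
Block 4 (1000101): 3 ones → 0
Block 5 (1111111): 7 ones → 1
Block 6 (1111111): 7 ones → 1
Block 7 (0000010): 1 one → 0
Block 8 (1110101): 5 ones → 1

10101101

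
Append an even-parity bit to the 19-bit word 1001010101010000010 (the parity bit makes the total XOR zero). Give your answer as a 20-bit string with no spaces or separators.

XOR of the 19 data bits: 1⊕0⊕0⊕1⊕0⊕1⊕0⊕1⊕0⊕1⊕0⊕1⊕0⊕0⊕0⊕0⊕0⊕1⊕0 = 1
Parity bit = 1 (so all 20 bits XOR to 0).

10010101010100000101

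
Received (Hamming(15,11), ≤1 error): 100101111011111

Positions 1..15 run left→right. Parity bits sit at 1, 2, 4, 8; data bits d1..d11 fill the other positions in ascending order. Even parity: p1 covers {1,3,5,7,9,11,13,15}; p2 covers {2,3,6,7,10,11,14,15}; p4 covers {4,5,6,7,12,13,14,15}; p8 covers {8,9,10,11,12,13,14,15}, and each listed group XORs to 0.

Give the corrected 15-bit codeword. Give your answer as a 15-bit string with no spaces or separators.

100101111011101

s1 (pos 1,3,5,7,9,11,13,15): 1⊕0⊕0⊕1⊕1⊕1⊕1⊕1 = 0
s2 (pos 2,3,6,7,10,11,14,15): 0⊕0⊕1⊕1⊕0⊕1⊕1⊕1 = 1
s4 (pos 4,5,6,7,12,13,14,15): 1⊕0⊕1⊕1⊕1⊕1⊕1⊕1 = 1
s8 (pos 8,9,10,11,12,13,14,15): 1⊕1⊕0⊕1⊕1⊕1⊕1⊕1 = 1
Syndrome s8…s1 = 1110 → error at position 14.
Flip position 14: 100101111011111 → 100101111011101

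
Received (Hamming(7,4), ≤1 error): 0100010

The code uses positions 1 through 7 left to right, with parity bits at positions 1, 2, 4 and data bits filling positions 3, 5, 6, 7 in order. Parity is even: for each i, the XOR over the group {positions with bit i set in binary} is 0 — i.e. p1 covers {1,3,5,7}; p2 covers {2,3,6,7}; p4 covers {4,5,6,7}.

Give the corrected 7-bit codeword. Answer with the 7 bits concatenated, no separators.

s1 (pos 1,3,5,7): 0⊕0⊕0⊕0 = 0
s2 (pos 2,3,6,7): 1⊕0⊕1⊕0 = 0
s4 (pos 4,5,6,7): 0⊕0⊕1⊕0 = 1
Syndrome s4…s1 = 100 → error at position 4.
Flip position 4: 0100010 → 0101010

0101010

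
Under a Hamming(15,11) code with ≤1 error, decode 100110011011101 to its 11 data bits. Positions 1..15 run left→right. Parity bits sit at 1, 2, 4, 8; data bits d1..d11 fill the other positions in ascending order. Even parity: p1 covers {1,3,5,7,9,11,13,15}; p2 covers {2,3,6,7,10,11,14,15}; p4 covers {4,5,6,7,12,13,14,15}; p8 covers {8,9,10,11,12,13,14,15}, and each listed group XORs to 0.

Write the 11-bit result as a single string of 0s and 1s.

s1 (pos 1,3,5,7,9,11,13,15): 1⊕0⊕1⊕0⊕1⊕1⊕1⊕1 = 0
s2 (pos 2,3,6,7,10,11,14,15): 0⊕0⊕0⊕0⊕0⊕1⊕0⊕1 = 0
s4 (pos 4,5,6,7,12,13,14,15): 1⊕1⊕0⊕0⊕1⊕1⊕0⊕1 = 1
s8 (pos 8,9,10,11,12,13,14,15): 1⊕1⊕0⊕1⊕1⊕1⊕0⊕1 = 0
Syndrome s8…s1 = 0100 → error at position 4.
Flip position 4: 100110011011101 → 100010011011101
Read data bits from positions 3,5,6,7,9,10,11,12,13,14,15: 01001011101

01001011101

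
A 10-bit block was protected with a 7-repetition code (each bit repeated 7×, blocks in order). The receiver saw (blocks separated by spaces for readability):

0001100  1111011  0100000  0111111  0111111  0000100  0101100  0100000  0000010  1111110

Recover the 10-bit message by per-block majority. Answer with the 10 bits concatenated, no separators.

Block 1 (0001100): 2 ones → 0
Block 2 (1111011): 6 ones → 1
Block 3 (0100000): 1 one → 0
Block 4 (0111111): 6 ones → 1
Block 5 (0111111): 6 ones → 1
Block 6 (0000100): 1 one → 0
Block 7 (0101100): 3 ones → 0
Block 8 (0100000): 1 one → 0
Block 9 (0000010): 1 one → 0
Block 10 (1111110): 6 ones → 1

0101100001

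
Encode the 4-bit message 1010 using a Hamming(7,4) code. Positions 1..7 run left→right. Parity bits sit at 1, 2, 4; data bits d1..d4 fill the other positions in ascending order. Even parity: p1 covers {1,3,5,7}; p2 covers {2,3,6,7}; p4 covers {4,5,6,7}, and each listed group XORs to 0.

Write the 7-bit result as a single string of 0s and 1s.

1011010

Place data at non-parity positions: p1 p2 1 p4 0 1 0
p1 (pos 1,3,5,7): XOR of data positions = 1⊕0⊕0 = 1
p2 (pos 2,3,6,7): XOR of data positions = 1⊕1⊕0 = 0
p4 (pos 4,5,6,7): XOR of data positions = 0⊕1⊕0 = 1
Codeword: 1011010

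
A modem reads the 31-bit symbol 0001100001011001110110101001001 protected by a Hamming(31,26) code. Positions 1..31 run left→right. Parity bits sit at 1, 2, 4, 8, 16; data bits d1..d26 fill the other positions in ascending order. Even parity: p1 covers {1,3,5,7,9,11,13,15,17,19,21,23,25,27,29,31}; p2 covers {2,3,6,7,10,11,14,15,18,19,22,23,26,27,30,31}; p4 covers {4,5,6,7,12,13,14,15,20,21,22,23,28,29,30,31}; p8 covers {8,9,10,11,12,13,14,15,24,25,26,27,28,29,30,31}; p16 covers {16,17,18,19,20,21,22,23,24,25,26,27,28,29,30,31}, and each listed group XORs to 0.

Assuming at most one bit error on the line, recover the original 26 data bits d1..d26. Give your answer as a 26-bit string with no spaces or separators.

s1 (pos 1,3,5,7,9,11,13,15,17,19,21,23,25,27,29,31): 0⊕0⊕1⊕0⊕0⊕0⊕1⊕0⊕1⊕0⊕1⊕1⊕1⊕0⊕0⊕1 = 1
s2 (pos 2,3,6,7,10,11,14,15,18,19,22,23,26,27,30,31): 0⊕0⊕0⊕0⊕1⊕0⊕0⊕0⊕1⊕0⊕0⊕1⊕0⊕0⊕0⊕1 = 0
s4 (pos 4,5,6,7,12,13,14,15,20,21,22,23,28,29,30,31): 1⊕1⊕0⊕0⊕1⊕1⊕0⊕0⊕1⊕1⊕0⊕1⊕1⊕0⊕0⊕1 = 1
s8 (pos 8,9,10,11,12,13,14,15,24,25,26,27,28,29,30,31): 0⊕0⊕1⊕0⊕1⊕1⊕0⊕0⊕0⊕1⊕0⊕0⊕1⊕0⊕0⊕1 = 0
s16 (pos 16,17,18,19,20,21,22,23,24,25,26,27,28,29,30,31): 1⊕1⊕1⊕0⊕1⊕1⊕0⊕1⊕0⊕1⊕0⊕0⊕1⊕0⊕0⊕1 = 1
Syndrome s16…s1 = 10101 → error at position 21.
Flip position 21: 0001100001011001110110101001001 → 0001100001011001110100101001001
Read data bits from positions 3,5,6,7,9,10,11,12,13,14,15,17,18,19,20,21,22,23,24,25,26,27,28,29,30,31: 01000101100110100101001001

01000101100110100101001001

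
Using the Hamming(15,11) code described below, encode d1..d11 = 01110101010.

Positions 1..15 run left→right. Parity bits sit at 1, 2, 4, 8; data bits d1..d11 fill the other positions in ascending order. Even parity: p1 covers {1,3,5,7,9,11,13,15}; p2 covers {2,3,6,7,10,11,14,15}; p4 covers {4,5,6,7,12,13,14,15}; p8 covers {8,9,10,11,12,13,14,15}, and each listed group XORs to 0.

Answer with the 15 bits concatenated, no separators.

000111110101010

Place data at non-parity positions: p1 p2 0 p4 1 1 1 p8 0 1 0 1 0 1 0
p1 (pos 1,3,5,7,9,11,13,15): XOR of data positions = 0⊕1⊕1⊕0⊕0⊕0⊕0 = 0
p2 (pos 2,3,6,7,10,11,14,15): XOR of data positions = 0⊕1⊕1⊕1⊕0⊕1⊕0 = 0
p4 (pos 4,5,6,7,12,13,14,15): XOR of data positions = 1⊕1⊕1⊕1⊕0⊕1⊕0 = 1
p8 (pos 8,9,10,11,12,13,14,15): XOR of data positions = 0⊕1⊕0⊕1⊕0⊕1⊕0 = 1
Codeword: 000111110101010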